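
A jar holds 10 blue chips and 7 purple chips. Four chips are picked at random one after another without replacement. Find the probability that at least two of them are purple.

19/34

Sum the hypergeometric tail for j = 2,…,4 purple chips.
Favorable = C(7,2)·C(10,2) + C(7,3)·C(10,1) + C(7,4)·C(10,0) = 1330; total = C(17,4) = 2380.
P = 1330/2380 = 19/34 ≈ 0.5588.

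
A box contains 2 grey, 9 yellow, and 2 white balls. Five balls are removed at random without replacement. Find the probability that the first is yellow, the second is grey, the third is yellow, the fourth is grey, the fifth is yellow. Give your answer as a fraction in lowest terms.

14/2145

Multiply the conditional probability of each draw in order, without replacement, so each draw removes one from its color and from the total.
P = (9/13) · (2/12) · (8/11) · (1/10) · (7/9) = 14/2145 ≈ 0.0065.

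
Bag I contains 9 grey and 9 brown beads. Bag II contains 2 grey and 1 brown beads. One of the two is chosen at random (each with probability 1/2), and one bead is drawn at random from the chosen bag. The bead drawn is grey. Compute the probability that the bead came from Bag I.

3/7

P(grey | Bag I) = 1/2; P(grey | Bag II) = 2/3.
P(grey) = 1/2·1/2 + 1/2·2/3 = 7/12.
By Bayes' rule, P(Bag I | grey) = 1/4 / 7/12 = 3/7 ≈ 0.4286.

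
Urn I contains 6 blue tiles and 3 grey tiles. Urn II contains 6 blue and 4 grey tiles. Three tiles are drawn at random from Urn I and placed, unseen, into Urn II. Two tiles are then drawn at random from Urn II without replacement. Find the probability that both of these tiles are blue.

Condition on how many of the transferred tiles are blue (from Urn I: 6 blue of 9; then Urn II has 13 total).
  0 blue: C(6,0)C(3,3)/C(9,3) = 1/84; then P = C(6,2)/C(13,2) = 5/26
  1 blue: C(6,1)C(3,2)/C(9,3) = 3/14; then P = C(7,2)/C(13,2) = 7/26
  2 blue: C(6,2)C(3,1)/C(9,3) = 15/28; then P = C(8,2)/C(13,2) = 14/39
  3 blue: C(6,3)C(3,0)/C(9,3) = 5/21; then P = C(9,2)/C(13,2) = 6/13
P(both blue) = 113/312 ≈ 0.3622.

113/312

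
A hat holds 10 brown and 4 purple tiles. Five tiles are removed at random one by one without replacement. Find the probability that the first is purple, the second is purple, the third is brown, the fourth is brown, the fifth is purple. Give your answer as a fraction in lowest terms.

Multiply the conditional probability of each draw in order, without replacement, so each draw removes one from its color and from the total.
P = (4/14) · (3/13) · (10/12) · (9/11) · (2/10) = 9/1001 ≈ 0.0090.

9/1001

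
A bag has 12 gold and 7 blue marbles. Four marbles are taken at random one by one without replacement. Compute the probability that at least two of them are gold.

Sum the hypergeometric tail for j = 2,…,4 gold marbles.
Favorable = C(12,2)·C(7,2) + C(12,3)·C(7,1) + C(12,4)·C(7,0) = 3421; total = C(19,4) = 3876.
P = 3421/3876 = 3421/3876 ≈ 0.8826.

3421/3876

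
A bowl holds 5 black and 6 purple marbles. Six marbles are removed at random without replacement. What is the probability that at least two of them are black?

431/462

Sum the hypergeometric tail for j = 2,…,5 black marbles.
Favorable = C(5,2)·C(6,4) + C(5,3)·C(6,3) + C(5,4)·C(6,2) + C(5,5)·C(6,1) = 431; total = C(11,6) = 462.
P = 431/462 = 431/462 ≈ 0.9329.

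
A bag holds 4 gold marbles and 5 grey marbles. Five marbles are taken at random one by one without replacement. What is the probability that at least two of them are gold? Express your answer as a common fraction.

Sum the hypergeometric tail for j = 2,…,4 gold marbles.
Favorable = C(4,2)·C(5,3) + C(4,3)·C(5,2) + C(4,4)·C(5,1) = 105; total = C(9,5) = 126.
P = 105/126 = 5/6 ≈ 0.8333.

5/6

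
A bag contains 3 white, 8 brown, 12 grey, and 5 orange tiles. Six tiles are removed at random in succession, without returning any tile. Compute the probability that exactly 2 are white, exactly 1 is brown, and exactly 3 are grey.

88/6279

Unordered draws without replacement: count favorable combinations over C(28,6).
Favorable = C(3,2) · C(8,1) · C(12,3) · C(5,0) = 5280; total = C(28,6) = 376740.
P = 5280/376740 = 88/6279 ≈ 0.0140.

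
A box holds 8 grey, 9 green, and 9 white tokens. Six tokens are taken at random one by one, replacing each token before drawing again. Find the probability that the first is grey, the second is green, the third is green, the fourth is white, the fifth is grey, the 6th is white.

Multiply the conditional probability of each draw in order, with replacement (the composition resets each draw).
P = (8/26) · (9/26) · (9/26) · (9/26) · (8/26) · (9/26) = 6561/4826809 ≈ 0.0014.

6561/4826809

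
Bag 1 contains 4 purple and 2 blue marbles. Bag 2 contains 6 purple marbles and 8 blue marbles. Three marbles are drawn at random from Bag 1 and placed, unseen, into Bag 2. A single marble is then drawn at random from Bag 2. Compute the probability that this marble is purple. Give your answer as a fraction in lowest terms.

8/17

Condition on how many of the transferred marbles are purple (from Bag 1: 4 purple of 6; then Bag 2 has 17 total).
  1 purple: C(4,1)C(2,2)/C(6,3) = 1/5; then P = 7/17
  2 purple: C(4,2)C(2,1)/C(6,3) = 3/5; then P = 8/17
  3 purple: C(4,3)C(2,0)/C(6,3) = 1/5; then P = 9/17
P(purple from Bag 2) = 8/17 ≈ 0.4706.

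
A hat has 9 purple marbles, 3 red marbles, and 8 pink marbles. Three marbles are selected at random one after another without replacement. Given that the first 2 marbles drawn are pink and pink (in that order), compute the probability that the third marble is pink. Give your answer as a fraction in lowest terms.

1/3

After removing 2 pink, the hat has 6 pink out of 18 remaining.
P(third is pink | given) = 6/18 = 1/3 ≈ 0.3333.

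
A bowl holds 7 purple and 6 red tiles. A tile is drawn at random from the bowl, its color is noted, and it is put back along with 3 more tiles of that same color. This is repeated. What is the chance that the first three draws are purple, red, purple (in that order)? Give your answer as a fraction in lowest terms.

105/988

Track the composition after each reinforcement of +3.
P = (7/13) · (6/16) · (10/19) = 105/988 ≈ 0.1063.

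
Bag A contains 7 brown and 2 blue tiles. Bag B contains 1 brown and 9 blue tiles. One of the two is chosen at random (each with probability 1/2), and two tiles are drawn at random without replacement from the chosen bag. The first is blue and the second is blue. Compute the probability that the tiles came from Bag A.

P(E | Bag A) = 1/36; P(E | Bag B) = 4/5.
P(E) = 1/2·1/36 + 1/2·4/5 = 149/360.
By Bayes' rule, P(Bag A | E) = 1/72 / 149/360 = 5/149 ≈ 0.0336.

5/149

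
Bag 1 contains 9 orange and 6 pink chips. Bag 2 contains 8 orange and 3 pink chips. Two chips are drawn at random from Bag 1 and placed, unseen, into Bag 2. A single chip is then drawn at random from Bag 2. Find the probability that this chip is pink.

Condition on how many of the transferred chips are pink (from Bag 1: 6 pink of 15; then Bag 2 has 13 total).
  0 pink: C(6,0)C(9,2)/C(15,2) = 12/35; then P = 3/13
  1 pink: C(6,1)C(9,1)/C(15,2) = 18/35; then P = 4/13
  2 pink: C(6,2)C(9,0)/C(15,2) = 1/7; then P = 5/13
P(pink from Bag 2) = 19/65 ≈ 0.2923.

19/65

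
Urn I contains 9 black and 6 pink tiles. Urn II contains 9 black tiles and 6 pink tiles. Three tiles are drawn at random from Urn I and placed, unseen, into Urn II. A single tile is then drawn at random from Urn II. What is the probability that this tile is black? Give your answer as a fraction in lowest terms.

3/5

Condition on how many of the transferred tiles are black (from Urn I: 9 black of 15; then Urn II has 18 total).
  0 black: C(9,0)C(6,3)/C(15,3) = 4/91; then P = 9/18
  1 black: C(9,1)C(6,2)/C(15,3) = 27/91; then P = 10/18
  2 black: C(9,2)C(6,1)/C(15,3) = 216/455; then P = 11/18
  3 black: C(9,3)C(6,0)/C(15,3) = 12/65; then P = 12/18
P(black from Urn II) = 3/5 ≈ 0.6000.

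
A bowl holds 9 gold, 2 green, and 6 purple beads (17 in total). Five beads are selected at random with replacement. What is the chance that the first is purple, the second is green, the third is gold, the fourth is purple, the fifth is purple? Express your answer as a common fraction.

3888/1419857

Multiply the conditional probability of each draw in order, with replacement (the composition resets each draw).
P = (6/17) · (2/17) · (9/17) · (6/17) · (6/17) = 3888/1419857 ≈ 0.0027.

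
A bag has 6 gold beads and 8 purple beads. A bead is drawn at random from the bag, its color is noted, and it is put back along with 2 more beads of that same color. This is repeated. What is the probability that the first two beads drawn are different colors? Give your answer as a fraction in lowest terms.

Either purple then gold, or gold then purple; after the first draw the total is 16.
P = (8/14)·(6/16) + (6/14)·(8/16) = 3/7 ≈ 0.4286.

3/7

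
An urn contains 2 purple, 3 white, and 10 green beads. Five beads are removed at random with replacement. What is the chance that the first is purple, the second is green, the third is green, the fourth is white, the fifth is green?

Multiply the conditional probability of each draw in order, with replacement (the composition resets each draw).
P = (2/15) · (10/15) · (10/15) · (3/15) · (10/15) = 16/2025 ≈ 0.0079.

16/2025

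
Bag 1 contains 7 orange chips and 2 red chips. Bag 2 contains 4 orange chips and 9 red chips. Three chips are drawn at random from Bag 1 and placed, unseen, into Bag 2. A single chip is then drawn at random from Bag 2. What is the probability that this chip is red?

29/48

Condition on how many of the transferred chips are red (from Bag 1: 2 red of 9; then Bag 2 has 16 total).
  0 red: C(2,0)C(7,3)/C(9,3) = 5/12; then P = 9/16
  1 red: C(2,1)C(7,2)/C(9,3) = 1/2; then P = 10/16
  2 red: C(2,2)C(7,1)/C(9,3) = 1/12; then P = 11/16
P(red from Bag 2) = 29/48 ≈ 0.6042.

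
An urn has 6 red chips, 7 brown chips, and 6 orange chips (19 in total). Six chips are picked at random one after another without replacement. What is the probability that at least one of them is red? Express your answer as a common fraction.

2118/2261

Use the complement: P(at least one red) = 1 − P(no red).
P(none) = C(13,6)/C(19,6) = 1716/27132.
So P = 1 − 1716/27132 = 2118/2261 ≈ 0.9368.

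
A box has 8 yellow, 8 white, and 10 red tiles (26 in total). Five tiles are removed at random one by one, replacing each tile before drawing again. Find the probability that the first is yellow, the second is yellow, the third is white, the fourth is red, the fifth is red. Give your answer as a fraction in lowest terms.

1600/371293

Multiply the conditional probability of each draw in order, with replacement (the composition resets each draw).
P = (8/26) · (8/26) · (8/26) · (10/26) · (10/26) = 1600/371293 ≈ 0.0043.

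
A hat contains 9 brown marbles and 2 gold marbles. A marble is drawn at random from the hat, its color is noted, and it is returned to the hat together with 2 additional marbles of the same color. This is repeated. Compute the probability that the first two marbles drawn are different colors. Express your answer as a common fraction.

Either gold then brown, or brown then gold; after the first draw the total is 13.
P = (2/11)·(9/13) + (9/11)·(2/13) = 36/143 ≈ 0.2517.

36/143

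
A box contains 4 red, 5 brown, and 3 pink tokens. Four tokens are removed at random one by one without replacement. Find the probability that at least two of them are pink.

Sum the hypergeometric tail for j = 2,…,3 pink tokens.
Favorable = C(3,2)·C(9,2) + C(3,3)·C(9,1) = 117; total = C(12,4) = 495.
P = 117/495 = 13/55 ≈ 0.2364.

13/55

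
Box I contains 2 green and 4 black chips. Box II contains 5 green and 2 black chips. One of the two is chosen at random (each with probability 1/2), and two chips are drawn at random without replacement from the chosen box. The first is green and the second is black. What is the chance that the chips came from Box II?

25/53

P(E | Box I) = 4/15; P(E | Box II) = 5/21.
P(E) = 1/2·4/15 + 1/2·5/21 = 53/210.
By Bayes' rule, P(Box II | E) = 5/42 / 53/210 = 25/53 ≈ 0.4717.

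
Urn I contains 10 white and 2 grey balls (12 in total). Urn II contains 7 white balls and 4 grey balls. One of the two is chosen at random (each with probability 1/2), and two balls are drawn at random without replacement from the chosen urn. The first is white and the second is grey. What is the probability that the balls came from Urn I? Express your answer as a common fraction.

25/67

P(E | Urn I) = 5/33; P(E | Urn II) = 14/55.
P(E) = 1/2·5/33 + 1/2·14/55 = 67/330.
By Bayes' rule, P(Urn I | E) = 5/66 / 67/330 = 25/67 ≈ 0.3731.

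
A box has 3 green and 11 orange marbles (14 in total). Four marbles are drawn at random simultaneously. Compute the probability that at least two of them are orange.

90/91

Sum the hypergeometric tail for j = 2,…,4 orange marbles.
Favorable = C(11,2)·C(3,2) + C(11,3)·C(3,1) + C(11,4)·C(3,0) = 990; total = C(14,4) = 1001.
P = 990/1001 = 90/91 ≈ 0.9890.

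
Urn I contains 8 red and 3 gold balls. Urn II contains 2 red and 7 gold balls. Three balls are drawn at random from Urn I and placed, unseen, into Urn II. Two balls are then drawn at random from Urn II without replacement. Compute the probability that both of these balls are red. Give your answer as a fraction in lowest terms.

379/3630

Condition on how many of the transferred balls are red (from Urn I: 8 red of 11; then Urn II has 12 total).
  0 red: C(8,0)C(3,3)/C(11,3) = 1/165; then P = C(2,2)/C(12,2) = 1/66
  1 red: C(8,1)C(3,2)/C(11,3) = 8/55; then P = C(3,2)/C(12,2) = 1/22
  2 red: C(8,2)C(3,1)/C(11,3) = 28/55; then P = C(4,2)/C(12,2) = 1/11
  3 red: C(8,3)C(3,0)/C(11,3) = 56/165; then P = C(5,2)/C(12,2) = 5/33
P(both red) = 379/3630 ≈ 0.1044.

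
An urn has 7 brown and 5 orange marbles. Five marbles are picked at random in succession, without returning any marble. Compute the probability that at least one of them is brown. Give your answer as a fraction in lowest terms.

Use the complement: P(at least one brown) = 1 − P(no brown).
P(none) = C(5,5)/C(12,5) = 1/792.
So P = 1 − 1/792 = 791/792 ≈ 0.9987.

791/792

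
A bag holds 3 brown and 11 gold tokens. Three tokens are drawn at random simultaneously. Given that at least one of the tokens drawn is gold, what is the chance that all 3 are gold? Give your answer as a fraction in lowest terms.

5/11

P(all 3 gold) = C(11,3)/C(14,3) = 165/364; P(at least one gold) = 1 − C(3,3)/C(14,3) = 363/364.
Since 'all 3 gold' ⊆ 'at least one gold', P(all 3 | at least one) = 165/364 / 363/364 = 5/11 ≈ 0.4545.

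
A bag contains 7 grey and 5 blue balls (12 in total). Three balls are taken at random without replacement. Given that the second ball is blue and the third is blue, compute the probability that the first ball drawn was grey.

7/10

P(first=grey and the second ball is blue and the third is blue) = (7/12)·(5/11)·(4/10) = 7/66.
P(E) = Σ over first color = 7/66 + 1/22 = 5/33.
By Bayes, P(first=grey | E) = 7/66 / 5/33 = 7/10 ≈ 0.7000.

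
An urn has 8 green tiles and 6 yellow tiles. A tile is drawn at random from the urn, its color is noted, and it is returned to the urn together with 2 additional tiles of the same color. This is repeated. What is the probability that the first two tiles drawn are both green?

5/14

After a green draw the urn holds 10 green out of 16.
P = (8/14)·(10/16) = 5/14 ≈ 0.3571.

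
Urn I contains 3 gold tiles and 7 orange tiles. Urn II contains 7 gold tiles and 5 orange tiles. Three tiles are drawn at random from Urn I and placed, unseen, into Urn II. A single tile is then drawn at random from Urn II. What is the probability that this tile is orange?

71/150

Condition on how many of the transferred tiles are orange (from Urn I: 7 orange of 10; then Urn II has 15 total).
  0 orange: C(7,0)C(3,3)/C(10,3) = 1/120; then P = 5/15
  1 orange: C(7,1)C(3,2)/C(10,3) = 7/40; then P = 6/15
  2 orange: C(7,2)C(3,1)/C(10,3) = 21/40; then P = 7/15
  3 orange: C(7,3)C(3,0)/C(10,3) = 7/24; then P = 8/15
P(orange from Urn II) = 71/150 ≈ 0.4733.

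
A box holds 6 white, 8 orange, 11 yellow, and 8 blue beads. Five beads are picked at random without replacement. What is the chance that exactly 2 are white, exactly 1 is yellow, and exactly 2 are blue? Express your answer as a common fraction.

Unordered draws without replacement: count favorable combinations over C(33,5).
Favorable = C(6,2) · C(8,0) · C(11,1) · C(8,2) = 4620; total = C(33,5) = 237336.
P = 4620/237336 = 35/1798 ≈ 0.0195.

35/1798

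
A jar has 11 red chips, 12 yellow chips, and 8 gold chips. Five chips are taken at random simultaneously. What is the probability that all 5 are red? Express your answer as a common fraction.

22/8091

Unordered draws without replacement: count favorable combinations over C(31,5).
Favorable = C(11,5) · C(12,0) · C(8,0) = 462; total = C(31,5) = 169911.
P = 462/169911 = 22/8091 ≈ 0.0027.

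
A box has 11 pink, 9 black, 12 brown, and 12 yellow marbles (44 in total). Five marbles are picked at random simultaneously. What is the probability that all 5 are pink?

3/7052

Unordered draws without replacement: count favorable combinations over C(44,5).
Favorable = C(11,5) · C(9,0) · C(12,0) · C(12,0) = 462; total = C(44,5) = 1086008.
P = 462/1086008 = 3/7052 ≈ 0.0004.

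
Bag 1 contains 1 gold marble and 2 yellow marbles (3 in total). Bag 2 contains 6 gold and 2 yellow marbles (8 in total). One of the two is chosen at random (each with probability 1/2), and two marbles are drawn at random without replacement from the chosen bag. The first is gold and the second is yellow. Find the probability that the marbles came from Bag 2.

P(E | Bag 1) = 1/3; P(E | Bag 2) = 3/14.
P(E) = 1/2·1/3 + 1/2·3/14 = 23/84.
By Bayes' rule, P(Bag 2 | E) = 3/28 / 23/84 = 9/23 ≈ 0.3913.

9/23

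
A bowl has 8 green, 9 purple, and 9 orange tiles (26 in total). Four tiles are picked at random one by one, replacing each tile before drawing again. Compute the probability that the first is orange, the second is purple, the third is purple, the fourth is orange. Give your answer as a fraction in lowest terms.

Multiply the conditional probability of each draw in order, with replacement (the composition resets each draw).
P = (9/26) · (9/26) · (9/26) · (9/26) = 6561/456976 ≈ 0.0144.

6561/456976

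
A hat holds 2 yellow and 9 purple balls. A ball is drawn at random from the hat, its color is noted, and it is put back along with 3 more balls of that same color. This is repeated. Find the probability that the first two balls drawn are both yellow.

After a yellow draw the hat holds 5 yellow out of 14.
P = (2/11)·(5/14) = 5/77 ≈ 0.0649.

5/77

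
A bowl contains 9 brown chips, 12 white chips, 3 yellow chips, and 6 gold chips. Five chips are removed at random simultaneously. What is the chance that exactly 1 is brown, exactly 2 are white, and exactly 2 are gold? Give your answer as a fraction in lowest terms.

Unordered draws without replacement: count favorable combinations over C(30,5).
Favorable = C(9,1) · C(12,2) · C(3,0) · C(6,2) = 8910; total = C(30,5) = 142506.
P = 8910/142506 = 165/2639 ≈ 0.0625.

165/2639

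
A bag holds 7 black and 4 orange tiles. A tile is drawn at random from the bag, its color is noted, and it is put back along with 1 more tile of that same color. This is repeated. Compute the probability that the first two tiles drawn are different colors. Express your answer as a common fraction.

Either orange then black, or black then orange; after the first draw the total is 12.
P = (4/11)·(7/12) + (7/11)·(4/12) = 14/33 ≈ 0.4242.

14/33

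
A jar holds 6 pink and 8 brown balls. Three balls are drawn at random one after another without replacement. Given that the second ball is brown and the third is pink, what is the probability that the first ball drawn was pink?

P(first=pink and the second ball is brown and the third is pink) = (6/14)·(8/13)·(5/12) = 10/91.
P(E) = Σ over first color = 10/91 + 2/13 = 24/91.
By Bayes, P(first=pink | E) = 10/91 / 24/91 = 5/12 ≈ 0.4167.

5/12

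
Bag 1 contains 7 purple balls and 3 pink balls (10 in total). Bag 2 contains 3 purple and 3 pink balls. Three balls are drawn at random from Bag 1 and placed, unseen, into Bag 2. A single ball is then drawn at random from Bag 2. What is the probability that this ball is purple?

17/30

Condition on how many of the transferred balls are purple (from Bag 1: 7 purple of 10; then Bag 2 has 9 total).
  0 purple: C(7,0)C(3,3)/C(10,3) = 1/120; then P = 3/9
  1 purple: C(7,1)C(3,2)/C(10,3) = 7/40; then P = 4/9
  2 purple: C(7,2)C(3,1)/C(10,3) = 21/40; then P = 5/9
  3 purple: C(7,3)C(3,0)/C(10,3) = 7/24; then P = 6/9
P(purple from Bag 2) = 17/30 ≈ 0.5667.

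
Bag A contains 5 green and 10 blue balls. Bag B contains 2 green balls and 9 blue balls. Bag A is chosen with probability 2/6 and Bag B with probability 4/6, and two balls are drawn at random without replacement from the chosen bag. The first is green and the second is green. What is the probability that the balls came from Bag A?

55/76

P(E | Bag A) = 2/21; P(E | Bag B) = 1/55.
P(E) = 1/3·2/21 + 2/3·1/55 = 152/3465.
By Bayes' rule, P(Bag A | E) = 2/63 / 152/3465 = 55/76 ≈ 0.7237.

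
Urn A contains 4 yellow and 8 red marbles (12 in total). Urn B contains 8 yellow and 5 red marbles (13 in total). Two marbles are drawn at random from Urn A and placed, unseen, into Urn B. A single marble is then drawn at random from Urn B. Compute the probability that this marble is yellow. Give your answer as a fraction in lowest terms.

26/45

Condition on how many of the transferred marbles are yellow (from Urn A: 4 yellow of 12; then Urn B has 15 total).
  0 yellow: C(4,0)C(8,2)/C(12,2) = 14/33; then P = 8/15
  1 yellow: C(4,1)C(8,1)/C(12,2) = 16/33; then P = 9/15
  2 yellow: C(4,2)C(8,0)/C(12,2) = 1/11; then P = 10/15
P(yellow from Urn B) = 26/45 ≈ 0.5778.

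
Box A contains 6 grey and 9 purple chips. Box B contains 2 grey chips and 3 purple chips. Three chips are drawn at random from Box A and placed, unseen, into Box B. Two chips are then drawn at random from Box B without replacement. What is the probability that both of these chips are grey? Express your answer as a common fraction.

67/490

Condition on how many of the transferred chips are grey (from Box A: 6 grey of 15; then Box B has 8 total).
  0 grey: C(6,0)C(9,3)/C(15,3) = 12/65; then P = C(2,2)/C(8,2) = 1/28
  1 grey: C(6,1)C(9,2)/C(15,3) = 216/455; then P = C(3,2)/C(8,2) = 3/28
  2 grey: C(6,2)C(9,1)/C(15,3) = 27/91; then P = C(4,2)/C(8,2) = 3/14
  3 grey: C(6,3)C(9,0)/C(15,3) = 4/91; then P = C(5,2)/C(8,2) = 5/14
P(both grey) = 67/490 ≈ 0.1367.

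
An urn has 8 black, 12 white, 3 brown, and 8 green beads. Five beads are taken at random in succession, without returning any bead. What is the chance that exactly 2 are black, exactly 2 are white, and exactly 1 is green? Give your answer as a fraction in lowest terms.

Unordered draws without replacement: count favorable combinations over C(31,5).
Favorable = C(8,2) · C(12,2) · C(3,0) · C(8,1) = 14784; total = C(31,5) = 169911.
P = 14784/169911 = 704/8091 ≈ 0.0870.

704/8091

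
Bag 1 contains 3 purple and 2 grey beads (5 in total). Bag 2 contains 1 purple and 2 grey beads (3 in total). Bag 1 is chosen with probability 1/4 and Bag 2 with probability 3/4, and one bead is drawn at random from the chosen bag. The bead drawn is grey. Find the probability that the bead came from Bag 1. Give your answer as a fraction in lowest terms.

P(grey | Bag 1) = 2/5; P(grey | Bag 2) = 2/3.
P(grey) = 1/4·2/5 + 3/4·2/3 = 3/5.
By Bayes' rule, P(Bag 1 | grey) = 1/10 / 3/5 = 1/6 ≈ 0.1667.

1/6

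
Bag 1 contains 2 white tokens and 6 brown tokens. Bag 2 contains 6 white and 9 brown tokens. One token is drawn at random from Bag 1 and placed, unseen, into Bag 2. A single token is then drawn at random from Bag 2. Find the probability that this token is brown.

39/64

Condition on how many of the transferred tokens are brown (from Bag 1: 6 brown of 8; then Bag 2 has 16 total).
  0 brown: C(6,0)C(2,1)/C(8,1) = 1/4; then P = 9/16
  1 brown: C(6,1)C(2,0)/C(8,1) = 3/4; then P = 10/16
P(brown from Bag 2) = 39/64 ≈ 0.6094.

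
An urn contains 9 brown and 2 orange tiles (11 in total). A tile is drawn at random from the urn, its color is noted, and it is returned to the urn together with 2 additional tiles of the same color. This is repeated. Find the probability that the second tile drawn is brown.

9/11

Condition on the first draw. If first is brown (prob 9/11), second-brown has prob (11)/(13); if not (prob 2/11), it has prob 9/(13).
P = (9/11)·(11/13) + (2/11)·(9/13) = 9/11 ≈ 0.8182.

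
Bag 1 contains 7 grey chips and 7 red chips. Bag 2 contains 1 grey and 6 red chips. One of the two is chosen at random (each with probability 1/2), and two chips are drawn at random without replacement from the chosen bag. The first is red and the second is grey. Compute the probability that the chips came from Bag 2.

P(E | Bag 1) = 7/26; P(E | Bag 2) = 1/7.
P(E) = 1/2·7/26 + 1/2·1/7 = 75/364.
By Bayes' rule, P(Bag 2 | E) = 1/14 / 75/364 = 26/75 ≈ 0.3467.

26/75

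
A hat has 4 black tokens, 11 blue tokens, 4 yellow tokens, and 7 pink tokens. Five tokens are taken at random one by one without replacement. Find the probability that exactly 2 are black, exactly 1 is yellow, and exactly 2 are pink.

Unordered draws without replacement: count favorable combinations over C(26,5).
Favorable = C(4,2) · C(11,0) · C(4,1) · C(7,2) = 504; total = C(26,5) = 65780.
P = 504/65780 = 126/16445 ≈ 0.0077.

126/16445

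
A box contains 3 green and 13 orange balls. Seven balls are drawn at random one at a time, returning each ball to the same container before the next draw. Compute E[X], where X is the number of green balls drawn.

21/16

By linearity of expectation, E[X] = Σ P(draw i is green); each independent draw has P(green) = 3/16.
E[X] = 7 · 3/16 = 21/16 ≈ 1.3125.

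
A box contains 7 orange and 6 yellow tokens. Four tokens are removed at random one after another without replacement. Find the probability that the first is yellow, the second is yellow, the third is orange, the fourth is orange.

21/286

Multiply the conditional probability of each draw in order, without replacement, so each draw removes one from its color and from the total.
P = (6/13) · (5/12) · (7/11) · (6/10) = 21/286 ≈ 0.0734.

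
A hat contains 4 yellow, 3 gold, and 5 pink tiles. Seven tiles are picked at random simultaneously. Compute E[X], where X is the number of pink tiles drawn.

35/12

By linearity of expectation, E[X] = Σ P(draw i is pink); by symmetry each draw (even without replacement) has P(pink) = 5/12.
E[X] = 7 · 5/12 = 35/12 ≈ 2.9167.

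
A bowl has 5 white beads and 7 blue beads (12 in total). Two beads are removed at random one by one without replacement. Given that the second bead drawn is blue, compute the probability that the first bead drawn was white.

P(first=white and the second bead drawn is blue) = (5/12)·(7/11) = 35/132.
P(the second bead drawn is blue) = Σ over first color = 35/132 + 7/22 = 7/12.
By Bayes, P(first=white | the second bead drawn is blue) = 35/132 / 7/12 = 5/11 ≈ 0.4545.

5/11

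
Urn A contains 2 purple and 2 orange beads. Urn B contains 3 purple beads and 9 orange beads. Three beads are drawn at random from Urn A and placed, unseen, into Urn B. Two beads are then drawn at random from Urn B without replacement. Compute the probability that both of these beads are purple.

Condition on how many of the transferred beads are purple (from Urn A: 2 purple of 4; then Urn B has 15 total).
  1 purple: C(2,1)C(2,2)/C(4,3) = 1/2; then P = C(4,2)/C(15,2) = 2/35
  2 purple: C(2,2)C(2,1)/C(4,3) = 1/2; then P = C(5,2)/C(15,2) = 2/21
P(both purple) = 8/105 ≈ 0.0762.

8/105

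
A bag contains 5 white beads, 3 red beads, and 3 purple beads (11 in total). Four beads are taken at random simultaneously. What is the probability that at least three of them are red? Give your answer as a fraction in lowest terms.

4/165

Sum the hypergeometric tail for j = 3,…,3 red beads.
Favorable = C(3,3)·C(8,1) = 8; total = C(11,4) = 330.
P = 8/330 = 4/165 ≈ 0.0242.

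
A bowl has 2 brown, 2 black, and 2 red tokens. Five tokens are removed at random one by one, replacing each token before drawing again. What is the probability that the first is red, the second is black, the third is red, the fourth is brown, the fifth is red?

Multiply the conditional probability of each draw in order, with replacement (the composition resets each draw).
P = (2/6) · (2/6) · (2/6) · (2/6) · (2/6) = 1/243 ≈ 0.0041.

1/243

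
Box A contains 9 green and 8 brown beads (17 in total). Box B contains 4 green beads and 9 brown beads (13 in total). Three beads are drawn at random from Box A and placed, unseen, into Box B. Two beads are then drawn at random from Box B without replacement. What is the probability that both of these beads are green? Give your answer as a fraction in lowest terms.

149/1360

Condition on how many of the transferred beads are green (from Box A: 9 green of 17; then Box B has 16 total).
  0 green: C(9,0)C(8,3)/C(17,3) = 7/85; then P = C(4,2)/C(16,2) = 1/20
  1 green: C(9,1)C(8,2)/C(17,3) = 63/170; then P = C(5,2)/C(16,2) = 1/12
  2 green: C(9,2)C(8,1)/C(17,3) = 36/85; then P = C(6,2)/C(16,2) = 1/8
  3 green: C(9,3)C(8,0)/C(17,3) = 21/170; then P = C(7,2)/C(16,2) = 7/40
P(both green) = 149/1360 ≈ 0.1096.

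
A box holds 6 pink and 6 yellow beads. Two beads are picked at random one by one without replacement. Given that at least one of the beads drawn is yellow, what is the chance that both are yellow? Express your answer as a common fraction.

5/17

P(both yellow) = C(6,2)/C(12,2) = 5/22; P(at least one yellow) = 1 − C(6,2)/C(12,2) = 17/22.
Since 'both yellow' ⊆ 'at least one yellow', P(both | at least one) = 5/22 / 17/22 = 5/17 ≈ 0.2941.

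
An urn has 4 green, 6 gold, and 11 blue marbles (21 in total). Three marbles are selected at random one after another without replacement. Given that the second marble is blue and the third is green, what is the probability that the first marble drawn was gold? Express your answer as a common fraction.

6/19

P(first=gold and the second marble is blue and the third is green) = (6/21)·(11/20)·(4/19) = 22/665.
P(E) = Σ over first color = 11/665 + 22/665 + 22/399 = 11/105.
By Bayes, P(first=gold | E) = 22/665 / 11/105 = 6/19 ≈ 0.3158.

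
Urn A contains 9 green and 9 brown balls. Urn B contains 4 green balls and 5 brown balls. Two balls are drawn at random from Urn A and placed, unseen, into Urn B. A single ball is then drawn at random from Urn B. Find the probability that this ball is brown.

Condition on how many of the transferred balls are brown (from Urn A: 9 brown of 18; then Urn B has 11 total).
  0 brown: C(9,0)C(9,2)/C(18,2) = 4/17; then P = 5/11
  1 brown: C(9,1)C(9,1)/C(18,2) = 9/17; then P = 6/11
  2 brown: C(9,2)C(9,0)/C(18,2) = 4/17; then P = 7/11
P(brown from Urn B) = 6/11 ≈ 0.5455.

6/11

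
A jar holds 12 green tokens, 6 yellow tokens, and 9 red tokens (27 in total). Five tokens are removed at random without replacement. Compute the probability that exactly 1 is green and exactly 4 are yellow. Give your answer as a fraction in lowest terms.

Unordered draws without replacement: count favorable combinations over C(27,5).
Favorable = C(12,1) · C(6,4) · C(9,0) = 180; total = C(27,5) = 80730.
P = 180/80730 = 2/897 ≈ 0.0022.

2/897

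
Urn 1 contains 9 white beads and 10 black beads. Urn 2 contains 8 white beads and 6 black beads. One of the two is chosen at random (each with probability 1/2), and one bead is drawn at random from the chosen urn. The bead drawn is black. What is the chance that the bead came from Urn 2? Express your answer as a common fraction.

P(black | Urn 1) = 10/19; P(black | Urn 2) = 3/7.
P(black) = 1/2·10/19 + 1/2·3/7 = 127/266.
By Bayes' rule, P(Urn 2 | black) = 3/14 / 127/266 = 57/127 ≈ 0.4488.

57/127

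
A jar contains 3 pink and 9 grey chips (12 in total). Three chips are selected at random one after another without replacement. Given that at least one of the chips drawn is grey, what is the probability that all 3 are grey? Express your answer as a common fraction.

28/73

P(all 3 grey) = C(9,3)/C(12,3) = 21/55; P(at least one grey) = 1 − C(3,3)/C(12,3) = 219/220.
Since 'all 3 grey' ⊆ 'at least one grey', P(all 3 | at least one) = 21/55 / 219/220 = 28/73 ≈ 0.3836.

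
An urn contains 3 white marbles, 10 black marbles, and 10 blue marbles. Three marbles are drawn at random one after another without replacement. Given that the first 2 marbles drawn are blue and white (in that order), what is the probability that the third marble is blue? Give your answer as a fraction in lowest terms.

3/7

After removing 1 white, 1 blue, the urn has 9 blue out of 21 remaining.
P(third is blue | given) = 9/21 = 3/7 ≈ 0.4286.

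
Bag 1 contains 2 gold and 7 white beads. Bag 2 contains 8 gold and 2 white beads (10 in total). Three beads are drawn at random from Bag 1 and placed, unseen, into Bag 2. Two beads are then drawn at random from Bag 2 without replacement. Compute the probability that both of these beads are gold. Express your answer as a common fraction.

Condition on how many of the transferred beads are gold (from Bag 1: 2 gold of 9; then Bag 2 has 13 total).
  0 gold: C(2,0)C(7,3)/C(9,3) = 5/12; then P = C(8,2)/C(13,2) = 14/39
  1 gold: C(2,1)C(7,2)/C(9,3) = 1/2; then P = C(9,2)/C(13,2) = 6/13
  2 gold: C(2,2)C(7,1)/C(9,3) = 1/12; then P = C(10,2)/C(13,2) = 15/26
P(both gold) = 401/936 ≈ 0.4284.

401/936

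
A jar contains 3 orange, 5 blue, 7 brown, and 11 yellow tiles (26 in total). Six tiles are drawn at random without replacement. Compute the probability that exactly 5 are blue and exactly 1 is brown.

Unordered draws without replacement: count favorable combinations over C(26,6).
Favorable = C(3,0) · C(5,5) · C(7,1) · C(11,0) = 7; total = C(26,6) = 230230.
P = 7/230230 = 1/32890 ≈ 0.0000.

1/32890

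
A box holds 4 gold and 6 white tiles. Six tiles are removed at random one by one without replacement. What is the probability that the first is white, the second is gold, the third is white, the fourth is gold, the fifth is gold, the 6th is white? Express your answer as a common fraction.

Multiply the conditional probability of each draw in order, without replacement, so each draw removes one from its color and from the total.
P = (6/10) · (4/9) · (5/8) · (3/7) · (2/6) · (4/5) = 2/105 ≈ 0.0190.

2/105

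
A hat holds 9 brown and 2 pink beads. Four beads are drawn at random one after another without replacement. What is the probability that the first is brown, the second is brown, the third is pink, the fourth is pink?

1/55

Multiply the conditional probability of each draw in order, without replacement, so each draw removes one from its color and from the total.
P = (9/11) · (8/10) · (2/9) · (1/8) = 1/55 ≈ 0.0182.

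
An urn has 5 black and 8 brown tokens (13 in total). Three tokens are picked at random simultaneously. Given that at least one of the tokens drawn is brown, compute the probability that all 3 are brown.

P(all 3 brown) = C(8,3)/C(13,3) = 28/143; P(at least one brown) = 1 − C(5,3)/C(13,3) = 138/143.
Since 'all 3 brown' ⊆ 'at least one brown', P(all 3 | at least one) = 28/143 / 138/143 = 14/69 ≈ 0.2029.

14/69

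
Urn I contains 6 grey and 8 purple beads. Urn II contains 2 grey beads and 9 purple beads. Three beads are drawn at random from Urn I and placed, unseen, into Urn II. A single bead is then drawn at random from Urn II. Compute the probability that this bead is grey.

Condition on how many of the transferred beads are grey (from Urn I: 6 grey of 14; then Urn II has 14 total).
  0 grey: C(6,0)C(8,3)/C(14,3) = 2/13; then P = 2/14
  1 grey: C(6,1)C(8,2)/C(14,3) = 6/13; then P = 3/14
  2 grey: C(6,2)C(8,1)/C(14,3) = 30/91; then P = 4/14
  3 grey: C(6,3)C(8,0)/C(14,3) = 5/91; then P = 5/14
P(grey from Urn II) = 23/98 ≈ 0.2347.

23/98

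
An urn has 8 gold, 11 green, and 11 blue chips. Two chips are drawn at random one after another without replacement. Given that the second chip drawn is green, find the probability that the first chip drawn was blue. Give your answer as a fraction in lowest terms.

11/29

P(first=blue and the second chip drawn is green) = (11/30)·(11/29) = 121/870.
P(the second chip drawn is green) = Σ over first color = 44/435 + 11/87 + 121/870 = 11/30.
By Bayes, P(first=blue | the second chip drawn is green) = 121/870 / 11/30 = 11/29 ≈ 0.3793.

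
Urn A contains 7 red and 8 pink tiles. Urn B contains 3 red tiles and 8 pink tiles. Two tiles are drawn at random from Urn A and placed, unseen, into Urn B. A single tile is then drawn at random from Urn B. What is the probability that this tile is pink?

136/195

Condition on how many of the transferred tiles are pink (from Urn A: 8 pink of 15; then Urn B has 13 total).
  0 pink: C(8,0)C(7,2)/C(15,2) = 1/5; then P = 8/13
  1 pink: C(8,1)C(7,1)/C(15,2) = 8/15; then P = 9/13
  2 pink: C(8,2)C(7,0)/C(15,2) = 4/15; then P = 10/13
P(pink from Urn B) = 136/195 ≈ 0.6974.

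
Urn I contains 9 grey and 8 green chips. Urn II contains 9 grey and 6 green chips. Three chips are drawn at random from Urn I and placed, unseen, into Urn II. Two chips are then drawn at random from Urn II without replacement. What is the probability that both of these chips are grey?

193/578

Condition on how many of the transferred chips are grey (from Urn I: 9 grey of 17; then Urn II has 18 total).
  0 grey: C(9,0)C(8,3)/C(17,3) = 7/85; then P = C(9,2)/C(18,2) = 4/17
  1 grey: C(9,1)C(8,2)/C(17,3) = 63/170; then P = C(10,2)/C(18,2) = 5/17
  2 grey: C(9,2)C(8,1)/C(17,3) = 36/85; then P = C(11,2)/C(18,2) = 55/153
  3 grey: C(9,3)C(8,0)/C(17,3) = 21/170; then P = C(12,2)/C(18,2) = 22/51
P(both grey) = 193/578 ≈ 0.3339.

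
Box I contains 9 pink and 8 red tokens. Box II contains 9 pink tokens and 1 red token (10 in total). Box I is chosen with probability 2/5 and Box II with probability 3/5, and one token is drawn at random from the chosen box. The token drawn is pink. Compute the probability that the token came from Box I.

P(pink | Box I) = 9/17; P(pink | Box II) = 9/10.
P(pink) = 2/5·9/17 + 3/5·9/10 = 639/850.
By Bayes' rule, P(Box I | pink) = 18/85 / 639/850 = 20/71 ≈ 0.2817.

20/71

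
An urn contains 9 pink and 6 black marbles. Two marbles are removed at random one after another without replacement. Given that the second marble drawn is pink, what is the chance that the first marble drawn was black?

P(first=black and the second marble drawn is pink) = (6/15)·(9/14) = 9/35.
P(the second marble drawn is pink) = Σ over first color = 12/35 + 9/35 = 3/5.
By Bayes, P(first=black | the second marble drawn is pink) = 9/35 / 3/5 = 3/7 ≈ 0.4286.

3/7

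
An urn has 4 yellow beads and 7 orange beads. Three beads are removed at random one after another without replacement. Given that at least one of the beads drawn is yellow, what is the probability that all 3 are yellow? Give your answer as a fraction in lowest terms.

P(all 3 yellow) = C(4,3)/C(11,3) = 4/165; P(at least one yellow) = 1 − C(7,3)/C(11,3) = 26/33.
Since 'all 3 yellow' ⊆ 'at least one yellow', P(all 3 | at least one) = 4/165 / 26/33 = 2/65 ≈ 0.0308.

2/65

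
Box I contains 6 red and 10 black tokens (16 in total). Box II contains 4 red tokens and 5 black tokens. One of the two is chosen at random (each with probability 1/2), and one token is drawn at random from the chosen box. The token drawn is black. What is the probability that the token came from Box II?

8/17

P(black | Box I) = 5/8; P(black | Box II) = 5/9.
P(black) = 1/2·5/8 + 1/2·5/9 = 85/144.
By Bayes' rule, P(Box II | black) = 5/18 / 85/144 = 8/17 ≈ 0.4706.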